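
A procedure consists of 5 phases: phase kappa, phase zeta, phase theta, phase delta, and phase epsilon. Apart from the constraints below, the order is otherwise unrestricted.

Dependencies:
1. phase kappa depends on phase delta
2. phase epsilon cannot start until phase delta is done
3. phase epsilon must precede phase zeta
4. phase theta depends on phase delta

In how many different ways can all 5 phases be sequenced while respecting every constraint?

Phase delta is the only phase with nothing required before it, so every ordering starts there.
Counting all ways to extend the partial order to a total order gives 12.

12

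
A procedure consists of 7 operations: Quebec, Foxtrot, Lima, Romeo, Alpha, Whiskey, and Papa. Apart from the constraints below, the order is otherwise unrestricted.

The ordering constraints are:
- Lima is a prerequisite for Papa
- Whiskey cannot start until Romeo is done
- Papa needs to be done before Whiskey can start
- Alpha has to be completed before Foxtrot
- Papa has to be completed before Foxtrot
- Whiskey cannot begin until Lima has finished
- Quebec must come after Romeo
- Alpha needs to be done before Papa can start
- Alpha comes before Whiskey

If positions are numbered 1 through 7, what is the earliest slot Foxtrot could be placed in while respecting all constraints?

Working backwards through the constraints from Foxtrot, its full set of required predecessors is Lima, Alpha, Papa — 3 of them.
With 3 mandatory predecessors, the earliest Foxtrot can sit is position 3+1 = 4, and placing just those 3 first achieves it.

4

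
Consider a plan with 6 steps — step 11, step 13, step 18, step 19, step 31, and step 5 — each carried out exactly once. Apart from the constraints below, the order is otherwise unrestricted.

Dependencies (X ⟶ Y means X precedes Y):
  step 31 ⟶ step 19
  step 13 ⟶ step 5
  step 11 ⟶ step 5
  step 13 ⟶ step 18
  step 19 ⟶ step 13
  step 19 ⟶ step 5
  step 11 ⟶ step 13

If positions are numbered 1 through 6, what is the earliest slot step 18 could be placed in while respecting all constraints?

The steps that are forced before step 18, directly or transitively, are step 11, step 13, step 19, step 31. That's 4 steps.
With 4 mandatory predecessors, the earliest step 18 can sit is position 4+1 = 5, and placing just those 4 first achieves it.

5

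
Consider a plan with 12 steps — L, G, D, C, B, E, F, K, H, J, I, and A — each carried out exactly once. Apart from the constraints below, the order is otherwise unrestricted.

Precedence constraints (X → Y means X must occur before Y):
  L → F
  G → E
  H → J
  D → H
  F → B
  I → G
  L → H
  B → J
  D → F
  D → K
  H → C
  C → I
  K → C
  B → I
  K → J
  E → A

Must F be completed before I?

Yes

Tracing the constraints gives a chain: F → B → I.
That forces F before I in every valid schedule.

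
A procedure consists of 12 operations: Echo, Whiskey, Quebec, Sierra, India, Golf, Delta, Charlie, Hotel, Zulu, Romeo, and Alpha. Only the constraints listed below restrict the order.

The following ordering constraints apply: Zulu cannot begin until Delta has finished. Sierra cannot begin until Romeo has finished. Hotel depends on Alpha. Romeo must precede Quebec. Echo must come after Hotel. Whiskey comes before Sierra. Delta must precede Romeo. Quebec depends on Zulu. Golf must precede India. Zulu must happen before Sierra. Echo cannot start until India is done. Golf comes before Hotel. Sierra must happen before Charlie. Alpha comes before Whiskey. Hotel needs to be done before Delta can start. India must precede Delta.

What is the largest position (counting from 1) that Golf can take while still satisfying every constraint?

The operations that are forced after Golf, directly or by a chain of constraints, are Echo, Quebec, Sierra, India, Delta, Charlie, Hotel, Zulu, Romeo. That's 9 operations.
With 9 mandatory successors out of 12 operations total, the latest slot for Golf is 12−9 = 3, and it's reachable by doing all non-successors before Golf.

3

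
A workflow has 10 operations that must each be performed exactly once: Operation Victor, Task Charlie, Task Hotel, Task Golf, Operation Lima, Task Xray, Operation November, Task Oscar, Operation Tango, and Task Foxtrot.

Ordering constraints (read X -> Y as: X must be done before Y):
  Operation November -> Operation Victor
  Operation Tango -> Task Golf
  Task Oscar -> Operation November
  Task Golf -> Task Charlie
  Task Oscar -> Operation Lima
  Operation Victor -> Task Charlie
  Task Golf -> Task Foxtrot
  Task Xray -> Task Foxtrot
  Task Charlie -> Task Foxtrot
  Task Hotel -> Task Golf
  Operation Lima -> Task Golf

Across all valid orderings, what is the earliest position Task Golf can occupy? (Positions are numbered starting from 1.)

Working backwards through the constraints from Task Golf, its full set of required predecessors is Task Hotel, Operation Lima, Task Oscar, Operation Tango — 4 of them.
With 4 mandatory predecessors, the earliest Task Golf can sit is position 4+1 = 5, and placing just those 4 first achieves it.

5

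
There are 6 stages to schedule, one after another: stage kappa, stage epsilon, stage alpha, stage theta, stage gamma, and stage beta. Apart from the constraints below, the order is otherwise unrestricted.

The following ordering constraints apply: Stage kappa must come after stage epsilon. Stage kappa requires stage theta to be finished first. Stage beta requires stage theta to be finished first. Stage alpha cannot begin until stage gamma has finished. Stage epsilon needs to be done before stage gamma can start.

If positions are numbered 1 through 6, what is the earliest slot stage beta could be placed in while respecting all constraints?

2

The only stage forced before stage beta (directly or transitively) is stage theta.
With 1 mandatory predecessor, the earliest stage beta can sit is position 1+1 = 2, and placing just that one first achieves it.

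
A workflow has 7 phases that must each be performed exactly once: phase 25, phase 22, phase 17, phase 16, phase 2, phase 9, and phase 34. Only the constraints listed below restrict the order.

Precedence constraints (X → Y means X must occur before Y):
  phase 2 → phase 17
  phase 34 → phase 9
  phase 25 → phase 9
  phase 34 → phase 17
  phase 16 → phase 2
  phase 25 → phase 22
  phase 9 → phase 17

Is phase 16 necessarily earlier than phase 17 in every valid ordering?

Tracing the constraints gives a chain: phase 16 → phase 2 → phase 17.
That forces phase 16 before phase 17 in every valid schedule.

Yes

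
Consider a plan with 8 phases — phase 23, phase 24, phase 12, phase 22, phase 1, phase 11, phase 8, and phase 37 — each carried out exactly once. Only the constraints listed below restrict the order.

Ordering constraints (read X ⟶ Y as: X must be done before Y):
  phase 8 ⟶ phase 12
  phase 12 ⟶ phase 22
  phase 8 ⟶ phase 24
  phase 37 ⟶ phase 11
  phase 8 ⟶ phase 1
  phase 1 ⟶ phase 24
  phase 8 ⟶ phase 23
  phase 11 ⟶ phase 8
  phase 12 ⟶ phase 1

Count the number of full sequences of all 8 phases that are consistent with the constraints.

Phase 37 is the only phase with nothing required before it, so every ordering starts there.
Systematically extending each partial ordering one phase at a time and counting, there are 15 complete orderings.

15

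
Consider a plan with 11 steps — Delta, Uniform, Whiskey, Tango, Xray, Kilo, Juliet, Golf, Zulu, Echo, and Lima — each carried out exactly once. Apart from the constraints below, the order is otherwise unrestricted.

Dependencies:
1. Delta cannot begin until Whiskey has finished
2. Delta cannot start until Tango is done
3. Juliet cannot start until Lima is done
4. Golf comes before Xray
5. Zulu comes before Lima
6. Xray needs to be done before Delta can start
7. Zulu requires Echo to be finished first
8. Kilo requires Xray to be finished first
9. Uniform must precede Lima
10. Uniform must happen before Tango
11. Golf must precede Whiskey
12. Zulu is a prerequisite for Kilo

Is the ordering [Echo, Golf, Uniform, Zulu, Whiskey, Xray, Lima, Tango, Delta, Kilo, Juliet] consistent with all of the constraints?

Yes

Going through the constraints one by one, each required predecessor appears earlier in the sequence than its dependent — e.g. Zulu (position 4) is before Kilo (position 10), as required.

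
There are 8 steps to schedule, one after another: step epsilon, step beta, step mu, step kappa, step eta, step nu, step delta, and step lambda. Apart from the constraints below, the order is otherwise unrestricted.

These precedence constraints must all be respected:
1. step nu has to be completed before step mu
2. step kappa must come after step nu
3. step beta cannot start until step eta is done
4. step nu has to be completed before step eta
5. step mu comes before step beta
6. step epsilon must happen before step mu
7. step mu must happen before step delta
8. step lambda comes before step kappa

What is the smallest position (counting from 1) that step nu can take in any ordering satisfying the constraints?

Nothing is required before step nu; it can be the very first step.

1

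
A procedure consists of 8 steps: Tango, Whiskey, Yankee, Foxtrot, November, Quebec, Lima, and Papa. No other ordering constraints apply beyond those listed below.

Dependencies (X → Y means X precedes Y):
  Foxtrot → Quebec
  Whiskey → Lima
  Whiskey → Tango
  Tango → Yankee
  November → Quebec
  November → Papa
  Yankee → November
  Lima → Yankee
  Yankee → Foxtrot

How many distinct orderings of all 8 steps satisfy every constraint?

Only Whiskey has no prerequisites, so it must go first.
Enumerating by repeatedly choosing an available step (one whose prerequisites are all placed) gives 10 distinct complete orderings.

10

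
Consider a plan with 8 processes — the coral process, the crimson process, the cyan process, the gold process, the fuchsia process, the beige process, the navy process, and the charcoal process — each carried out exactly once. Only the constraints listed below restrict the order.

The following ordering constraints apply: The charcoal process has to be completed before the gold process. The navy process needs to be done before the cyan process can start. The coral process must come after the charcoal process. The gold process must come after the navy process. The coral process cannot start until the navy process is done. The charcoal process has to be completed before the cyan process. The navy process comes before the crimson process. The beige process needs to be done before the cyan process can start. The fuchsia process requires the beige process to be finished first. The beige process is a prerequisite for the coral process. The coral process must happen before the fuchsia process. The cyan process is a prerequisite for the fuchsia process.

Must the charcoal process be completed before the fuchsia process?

Chaining the stated constraints: the charcoal process → the coral process → the fuchsia process.
That forces the charcoal process before the fuchsia process in every valid schedule.

Yes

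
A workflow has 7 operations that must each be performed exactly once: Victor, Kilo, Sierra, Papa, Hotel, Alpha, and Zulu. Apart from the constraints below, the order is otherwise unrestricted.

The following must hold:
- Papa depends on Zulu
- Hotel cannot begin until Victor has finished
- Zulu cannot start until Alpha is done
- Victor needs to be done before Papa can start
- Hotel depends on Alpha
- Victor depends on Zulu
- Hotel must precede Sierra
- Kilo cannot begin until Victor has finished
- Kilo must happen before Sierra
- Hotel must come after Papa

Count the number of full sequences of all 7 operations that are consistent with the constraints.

Alpha is the only operation with nothing required before it, so every ordering starts there.
Systematically extending each partial ordering one operation at a time and counting, there are 3 complete orderings.

3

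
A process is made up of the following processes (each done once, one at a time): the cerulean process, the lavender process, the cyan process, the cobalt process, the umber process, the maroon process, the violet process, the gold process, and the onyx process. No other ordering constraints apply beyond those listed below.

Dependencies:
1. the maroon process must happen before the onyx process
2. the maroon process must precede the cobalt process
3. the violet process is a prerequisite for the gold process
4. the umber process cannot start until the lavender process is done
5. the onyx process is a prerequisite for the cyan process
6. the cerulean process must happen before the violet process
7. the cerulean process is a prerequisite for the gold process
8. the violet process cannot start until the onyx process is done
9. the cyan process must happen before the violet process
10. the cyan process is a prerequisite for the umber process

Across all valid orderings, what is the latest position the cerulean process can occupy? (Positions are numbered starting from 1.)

Every process that must follow the cerulean process has to come after it. Tracing all chains starting from the cerulean process, those processes are: the violet process, the gold process — 2 in total.
With 2 mandatory successors out of 9 processes total, the latest slot for the cerulean process is 9−2 = 7, and it's reachable by doing all non-successors before the cerulean process.

7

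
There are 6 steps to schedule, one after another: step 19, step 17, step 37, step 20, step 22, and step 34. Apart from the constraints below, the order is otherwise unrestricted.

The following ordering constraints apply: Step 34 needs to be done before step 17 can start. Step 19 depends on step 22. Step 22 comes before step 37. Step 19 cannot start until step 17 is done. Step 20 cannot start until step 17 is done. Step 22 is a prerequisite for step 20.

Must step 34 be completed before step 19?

Yes

Tracing the constraints gives a chain: step 34 → step 17 → step 19.
Hence step 34 necessarily comes before step 19.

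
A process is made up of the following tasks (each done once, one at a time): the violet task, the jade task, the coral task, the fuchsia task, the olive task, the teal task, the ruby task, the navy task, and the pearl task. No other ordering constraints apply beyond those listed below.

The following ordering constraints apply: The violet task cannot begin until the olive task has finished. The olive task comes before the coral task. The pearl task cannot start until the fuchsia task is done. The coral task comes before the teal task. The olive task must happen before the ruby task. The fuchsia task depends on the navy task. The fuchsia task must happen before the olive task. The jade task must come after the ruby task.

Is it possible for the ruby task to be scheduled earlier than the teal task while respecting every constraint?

No chain of constraints runs from the teal task to the ruby task, so the teal task is not required to come first.
So a valid ordering placing the ruby task earlier than the teal task exists.

Yes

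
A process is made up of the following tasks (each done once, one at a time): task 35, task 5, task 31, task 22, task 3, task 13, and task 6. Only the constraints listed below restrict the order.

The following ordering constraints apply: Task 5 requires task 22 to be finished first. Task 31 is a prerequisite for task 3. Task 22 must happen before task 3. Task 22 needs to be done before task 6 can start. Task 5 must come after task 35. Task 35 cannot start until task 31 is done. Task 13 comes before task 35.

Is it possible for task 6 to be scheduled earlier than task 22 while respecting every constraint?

No

There is a dependency chain task 22 → task 6, so task 6 always comes after task 22.
Hence task 6 can never be scheduled before task 22.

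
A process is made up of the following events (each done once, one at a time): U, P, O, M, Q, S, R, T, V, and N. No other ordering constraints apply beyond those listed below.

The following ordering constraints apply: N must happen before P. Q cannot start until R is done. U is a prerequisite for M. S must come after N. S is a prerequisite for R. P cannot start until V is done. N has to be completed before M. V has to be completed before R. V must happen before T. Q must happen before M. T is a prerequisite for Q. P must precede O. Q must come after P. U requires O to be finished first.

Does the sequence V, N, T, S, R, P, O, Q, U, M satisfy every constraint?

Yes

Going through the constraints one by one, each required predecessor appears earlier in the sequence than its dependent — e.g. N (position 2) is before M (position 10), as required.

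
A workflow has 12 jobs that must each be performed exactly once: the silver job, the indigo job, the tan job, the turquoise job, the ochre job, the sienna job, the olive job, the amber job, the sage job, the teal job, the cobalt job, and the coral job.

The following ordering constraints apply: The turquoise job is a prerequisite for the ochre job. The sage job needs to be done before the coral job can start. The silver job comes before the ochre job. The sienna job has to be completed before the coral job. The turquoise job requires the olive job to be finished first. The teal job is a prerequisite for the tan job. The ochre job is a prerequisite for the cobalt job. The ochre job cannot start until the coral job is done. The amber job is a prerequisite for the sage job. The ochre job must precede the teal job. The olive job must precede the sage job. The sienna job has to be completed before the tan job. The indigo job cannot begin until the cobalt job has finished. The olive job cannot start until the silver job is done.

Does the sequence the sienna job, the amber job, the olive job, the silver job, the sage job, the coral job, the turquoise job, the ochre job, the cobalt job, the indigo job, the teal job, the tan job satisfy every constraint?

No

The sequence places the olive job ahead of the silver job.
But one of the constraints requires the silver job before the olive job, so this ordering violates it.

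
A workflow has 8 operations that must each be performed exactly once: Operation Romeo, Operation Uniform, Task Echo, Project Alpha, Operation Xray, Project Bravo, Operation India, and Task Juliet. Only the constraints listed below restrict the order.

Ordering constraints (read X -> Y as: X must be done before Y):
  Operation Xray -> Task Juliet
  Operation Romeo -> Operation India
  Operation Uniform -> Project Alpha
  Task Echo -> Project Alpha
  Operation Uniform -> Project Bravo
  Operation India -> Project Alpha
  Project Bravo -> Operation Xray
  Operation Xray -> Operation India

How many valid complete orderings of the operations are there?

87

3 operations have no prerequisites (Operation Romeo, Operation Uniform, Task Echo), so any of them could come first.
Counting all ways to extend the partial order to a total order gives 87.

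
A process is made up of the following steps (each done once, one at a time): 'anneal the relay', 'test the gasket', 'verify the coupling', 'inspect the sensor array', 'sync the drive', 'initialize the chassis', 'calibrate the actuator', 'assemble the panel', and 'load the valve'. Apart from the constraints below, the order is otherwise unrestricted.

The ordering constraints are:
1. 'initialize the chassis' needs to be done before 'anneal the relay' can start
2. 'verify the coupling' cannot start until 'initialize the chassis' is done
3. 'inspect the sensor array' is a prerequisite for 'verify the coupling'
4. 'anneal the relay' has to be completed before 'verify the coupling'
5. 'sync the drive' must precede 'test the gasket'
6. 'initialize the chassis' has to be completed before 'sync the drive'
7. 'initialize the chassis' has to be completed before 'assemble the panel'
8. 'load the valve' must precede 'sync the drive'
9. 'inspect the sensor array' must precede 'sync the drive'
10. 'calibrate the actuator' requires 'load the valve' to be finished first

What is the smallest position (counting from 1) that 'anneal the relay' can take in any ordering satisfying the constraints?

2

Working backwards through the constraints from 'anneal the relay', its only required predecessor is 'initialize the chassis'.
With 1 mandatory predecessor, the earliest 'anneal the relay' can sit is position 1+1 = 2, and placing just that one first achieves it.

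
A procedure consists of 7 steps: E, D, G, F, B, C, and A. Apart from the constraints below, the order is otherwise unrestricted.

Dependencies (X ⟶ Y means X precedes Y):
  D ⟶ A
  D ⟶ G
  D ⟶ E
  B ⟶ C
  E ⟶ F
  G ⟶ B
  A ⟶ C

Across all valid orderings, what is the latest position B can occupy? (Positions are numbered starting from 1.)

6

Following the constraints forward from B, its only required successor is C.
So at least 1 step follows B, putting B no later than position 6. That position is achievable by scheduling everything else first.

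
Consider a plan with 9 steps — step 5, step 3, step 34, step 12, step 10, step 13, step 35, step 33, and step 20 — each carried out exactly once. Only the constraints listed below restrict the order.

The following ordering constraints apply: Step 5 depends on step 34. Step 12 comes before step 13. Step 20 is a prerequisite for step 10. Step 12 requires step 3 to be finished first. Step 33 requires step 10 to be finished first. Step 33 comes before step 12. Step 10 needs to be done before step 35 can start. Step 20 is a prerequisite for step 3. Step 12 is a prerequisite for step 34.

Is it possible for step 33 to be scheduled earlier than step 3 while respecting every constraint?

Yes

Nothing in the constraints forces step 3 before step 33 — there is no chain from step 3 to step 33.
That means at least one valid schedule has step 33 before step 3.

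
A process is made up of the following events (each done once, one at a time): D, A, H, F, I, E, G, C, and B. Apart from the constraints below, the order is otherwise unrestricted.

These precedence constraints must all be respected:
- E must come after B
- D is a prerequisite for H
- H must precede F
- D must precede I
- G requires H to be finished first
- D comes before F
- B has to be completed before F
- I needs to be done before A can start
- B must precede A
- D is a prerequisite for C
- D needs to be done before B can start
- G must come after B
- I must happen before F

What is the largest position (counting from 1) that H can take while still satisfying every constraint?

Following every chain forward from H, the events that must come later are F, G — 2 of them.
With 2 mandatory successors out of 9 events total, the latest slot for H is 9−2 = 7, and it's reachable by doing all non-successors before H.

7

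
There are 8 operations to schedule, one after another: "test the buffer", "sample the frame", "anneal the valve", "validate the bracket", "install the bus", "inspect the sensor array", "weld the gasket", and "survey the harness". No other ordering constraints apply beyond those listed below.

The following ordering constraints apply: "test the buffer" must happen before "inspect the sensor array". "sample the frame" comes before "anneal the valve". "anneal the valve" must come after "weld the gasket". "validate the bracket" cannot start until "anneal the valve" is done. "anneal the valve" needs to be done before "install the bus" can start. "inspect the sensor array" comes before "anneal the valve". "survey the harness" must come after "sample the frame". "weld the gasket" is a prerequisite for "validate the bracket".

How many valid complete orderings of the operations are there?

132

The operations with no prerequisites are "test the buffer", "sample the frame", "weld the gasket"; any of them can be placed first.
Enumerating by repeatedly choosing an available operation (one whose prerequisites are all placed) gives 132 distinct complete orderings.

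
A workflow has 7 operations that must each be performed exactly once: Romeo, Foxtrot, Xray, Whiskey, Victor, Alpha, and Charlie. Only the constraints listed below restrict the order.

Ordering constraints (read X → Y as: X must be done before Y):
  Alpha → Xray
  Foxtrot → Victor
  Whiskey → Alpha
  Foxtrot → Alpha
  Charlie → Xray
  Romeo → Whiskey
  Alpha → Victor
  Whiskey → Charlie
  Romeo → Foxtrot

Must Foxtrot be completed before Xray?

Yes

There is a constraint chain Foxtrot → Alpha → Xray.
So Foxtrot must precede Xray in any valid ordering.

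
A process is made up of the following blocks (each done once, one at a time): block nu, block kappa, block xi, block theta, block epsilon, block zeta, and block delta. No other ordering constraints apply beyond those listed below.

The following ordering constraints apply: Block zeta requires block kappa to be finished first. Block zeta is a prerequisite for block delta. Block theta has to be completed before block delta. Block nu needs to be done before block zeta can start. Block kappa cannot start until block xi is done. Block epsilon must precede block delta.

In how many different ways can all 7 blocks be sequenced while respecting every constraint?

The blocks with no prerequisites are block nu, block xi, block theta, block epsilon; any of them can be placed first.
Systematically extending each partial ordering one block at a time and counting, there are 90 complete orderings.

90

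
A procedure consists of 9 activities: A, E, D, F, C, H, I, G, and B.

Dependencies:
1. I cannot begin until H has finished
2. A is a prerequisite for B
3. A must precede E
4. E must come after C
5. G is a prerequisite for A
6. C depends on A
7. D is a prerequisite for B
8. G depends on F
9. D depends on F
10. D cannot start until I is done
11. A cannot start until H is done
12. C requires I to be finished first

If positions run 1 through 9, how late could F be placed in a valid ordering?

The activities that are forced after F, directly or by a chain of constraints, are A, E, D, C, G, B. That's 6 activities.
With 6 mandatory successors out of 9 activities total, the latest slot for F is 9−6 = 3, and it's reachable by doing all non-successors before F.

3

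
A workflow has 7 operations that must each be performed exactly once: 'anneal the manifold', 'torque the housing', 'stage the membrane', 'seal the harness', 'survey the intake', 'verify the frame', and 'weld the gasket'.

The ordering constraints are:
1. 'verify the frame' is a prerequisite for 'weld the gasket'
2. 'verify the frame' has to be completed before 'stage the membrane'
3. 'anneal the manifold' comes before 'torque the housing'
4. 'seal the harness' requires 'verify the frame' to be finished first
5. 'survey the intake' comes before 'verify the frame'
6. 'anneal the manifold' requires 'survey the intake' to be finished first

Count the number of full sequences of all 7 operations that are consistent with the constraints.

90

'survey the intake' is the only operation with nothing required before it, so every ordering starts there.
Enumerating by repeatedly choosing an available operation (one whose prerequisites are all placed) gives 90 distinct complete orderings.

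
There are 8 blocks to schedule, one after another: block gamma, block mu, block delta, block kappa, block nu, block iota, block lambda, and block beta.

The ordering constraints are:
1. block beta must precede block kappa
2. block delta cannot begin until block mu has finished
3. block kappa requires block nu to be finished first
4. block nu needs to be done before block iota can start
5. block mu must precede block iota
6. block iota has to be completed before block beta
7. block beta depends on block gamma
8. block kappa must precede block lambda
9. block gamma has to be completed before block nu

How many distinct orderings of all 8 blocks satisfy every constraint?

18

The blocks with no prerequisites are block gamma, block mu; any of them can be placed first.
Enumerating by repeatedly choosing an available block (one whose prerequisites are all placed) gives 18 distinct complete orderings.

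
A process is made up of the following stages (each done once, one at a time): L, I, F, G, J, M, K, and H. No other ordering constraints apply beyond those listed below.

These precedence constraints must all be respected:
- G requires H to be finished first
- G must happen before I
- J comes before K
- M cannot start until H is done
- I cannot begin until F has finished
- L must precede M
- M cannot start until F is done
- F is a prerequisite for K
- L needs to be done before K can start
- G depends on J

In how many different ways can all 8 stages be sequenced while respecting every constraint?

436

4 stages have no prerequisites (L, F, J, H), so any of them could come first.
Counting all ways to extend the partial order to a total order gives 436.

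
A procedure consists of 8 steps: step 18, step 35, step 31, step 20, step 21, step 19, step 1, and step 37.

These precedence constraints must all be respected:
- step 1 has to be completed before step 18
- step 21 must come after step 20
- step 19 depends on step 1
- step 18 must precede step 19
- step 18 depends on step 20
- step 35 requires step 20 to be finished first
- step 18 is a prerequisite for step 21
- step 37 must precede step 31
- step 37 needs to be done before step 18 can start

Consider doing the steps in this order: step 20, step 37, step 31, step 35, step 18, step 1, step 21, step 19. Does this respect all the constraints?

The sequence places step 18 ahead of step 1.
But one of the constraints requires step 1 before step 18, so this ordering violates it.

No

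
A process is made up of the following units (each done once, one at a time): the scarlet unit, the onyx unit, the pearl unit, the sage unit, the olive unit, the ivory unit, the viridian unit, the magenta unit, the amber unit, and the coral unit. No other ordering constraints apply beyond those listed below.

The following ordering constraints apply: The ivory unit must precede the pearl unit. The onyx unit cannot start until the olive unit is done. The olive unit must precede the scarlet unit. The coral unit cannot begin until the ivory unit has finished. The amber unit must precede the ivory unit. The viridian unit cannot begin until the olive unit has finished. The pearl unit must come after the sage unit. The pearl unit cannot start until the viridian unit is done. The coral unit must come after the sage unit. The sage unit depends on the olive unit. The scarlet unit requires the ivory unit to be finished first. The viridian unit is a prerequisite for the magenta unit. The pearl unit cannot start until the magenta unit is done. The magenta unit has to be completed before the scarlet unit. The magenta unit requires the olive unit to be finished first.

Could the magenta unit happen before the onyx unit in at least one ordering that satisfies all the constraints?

Yes

No chain of constraints runs from the onyx unit to the magenta unit, so the onyx unit is not required to come first.
So a valid ordering placing the magenta unit earlier than the onyx unit exists.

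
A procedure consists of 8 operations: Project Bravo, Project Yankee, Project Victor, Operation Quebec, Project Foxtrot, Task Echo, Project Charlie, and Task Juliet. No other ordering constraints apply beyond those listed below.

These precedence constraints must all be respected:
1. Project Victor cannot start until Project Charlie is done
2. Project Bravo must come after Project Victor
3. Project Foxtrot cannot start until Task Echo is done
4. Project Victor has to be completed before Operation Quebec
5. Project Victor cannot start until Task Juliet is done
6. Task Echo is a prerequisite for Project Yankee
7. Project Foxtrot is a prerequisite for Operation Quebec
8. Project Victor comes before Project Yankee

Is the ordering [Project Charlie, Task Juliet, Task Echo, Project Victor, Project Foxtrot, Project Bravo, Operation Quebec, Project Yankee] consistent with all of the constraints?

Every stated constraint is respected: Task Echo sits at position 3, ahead of Project Yankee at position 8, and each of the other listed pairs likewise has the predecessor earlier in the sequence.

Yes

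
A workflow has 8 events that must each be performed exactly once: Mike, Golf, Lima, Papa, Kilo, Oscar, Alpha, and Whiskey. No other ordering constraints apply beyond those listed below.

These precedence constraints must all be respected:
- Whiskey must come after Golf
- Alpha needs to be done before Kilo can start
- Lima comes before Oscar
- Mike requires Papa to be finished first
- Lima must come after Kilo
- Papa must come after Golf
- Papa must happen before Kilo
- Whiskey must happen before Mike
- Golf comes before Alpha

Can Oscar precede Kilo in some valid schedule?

Following Kilo → Lima → Oscar, Kilo must precede Oscar in every valid ordering.
So no valid ordering can have Oscar before Kilo.

No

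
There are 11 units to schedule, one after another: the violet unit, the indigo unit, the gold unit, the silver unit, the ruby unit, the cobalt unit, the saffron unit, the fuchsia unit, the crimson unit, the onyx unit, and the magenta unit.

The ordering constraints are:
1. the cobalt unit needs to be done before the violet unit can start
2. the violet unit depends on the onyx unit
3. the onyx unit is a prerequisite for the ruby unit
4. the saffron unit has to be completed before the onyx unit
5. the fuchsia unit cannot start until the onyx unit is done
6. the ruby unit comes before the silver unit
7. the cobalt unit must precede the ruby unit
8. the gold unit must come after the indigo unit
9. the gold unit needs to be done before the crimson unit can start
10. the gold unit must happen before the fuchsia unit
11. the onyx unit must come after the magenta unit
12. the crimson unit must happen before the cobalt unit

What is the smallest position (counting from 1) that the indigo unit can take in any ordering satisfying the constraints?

1

Nothing is required before the indigo unit; it can be the very first unit.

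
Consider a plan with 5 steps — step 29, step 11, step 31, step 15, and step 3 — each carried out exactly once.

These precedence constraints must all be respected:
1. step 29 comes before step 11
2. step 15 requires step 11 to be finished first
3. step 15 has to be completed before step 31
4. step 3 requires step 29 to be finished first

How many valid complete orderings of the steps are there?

Only step 29 has no prerequisites, so it must go first.
Enumerating by repeatedly choosing an available step (one whose prerequisites are all placed) gives 4 distinct complete orderings.

4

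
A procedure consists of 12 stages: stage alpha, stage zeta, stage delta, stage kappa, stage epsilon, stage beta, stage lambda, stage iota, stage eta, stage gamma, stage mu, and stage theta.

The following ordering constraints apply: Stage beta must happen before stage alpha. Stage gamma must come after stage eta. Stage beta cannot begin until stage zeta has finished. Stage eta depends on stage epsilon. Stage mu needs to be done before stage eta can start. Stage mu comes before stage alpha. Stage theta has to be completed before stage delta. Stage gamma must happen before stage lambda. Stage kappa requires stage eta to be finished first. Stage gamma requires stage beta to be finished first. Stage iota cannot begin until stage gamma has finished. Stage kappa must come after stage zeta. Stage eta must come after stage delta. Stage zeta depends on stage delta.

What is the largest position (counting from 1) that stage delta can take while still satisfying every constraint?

Every stage that must follow stage delta has to come after it. Tracing all chains starting from stage delta, those stages are: stage alpha, stage zeta, stage kappa, stage beta, stage lambda, stage iota, stage eta, stage gamma — 8 in total.
So at least 8 stages follow stage delta, putting stage delta no later than position 4. That position is achievable by scheduling everything else first.

4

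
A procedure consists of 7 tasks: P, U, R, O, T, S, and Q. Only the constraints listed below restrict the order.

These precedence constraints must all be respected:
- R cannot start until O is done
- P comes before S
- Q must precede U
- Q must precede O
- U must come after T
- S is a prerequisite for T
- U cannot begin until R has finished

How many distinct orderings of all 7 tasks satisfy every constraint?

The tasks with no prerequisites are P, Q; any of them can be placed first.
Counting all ways to extend the partial order to a total order gives 20.

20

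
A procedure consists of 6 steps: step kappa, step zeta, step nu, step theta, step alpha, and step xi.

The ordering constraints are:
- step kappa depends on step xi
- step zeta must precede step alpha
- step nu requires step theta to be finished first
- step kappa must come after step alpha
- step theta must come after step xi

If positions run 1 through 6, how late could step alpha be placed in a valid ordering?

5

The only step forced after step alpha (directly or by a chain) is step kappa.
With 1 mandatory successor out of 6 steps total, the latest slot for step alpha is 6−1 = 5, and it's reachable by doing all non-successors before step alpha.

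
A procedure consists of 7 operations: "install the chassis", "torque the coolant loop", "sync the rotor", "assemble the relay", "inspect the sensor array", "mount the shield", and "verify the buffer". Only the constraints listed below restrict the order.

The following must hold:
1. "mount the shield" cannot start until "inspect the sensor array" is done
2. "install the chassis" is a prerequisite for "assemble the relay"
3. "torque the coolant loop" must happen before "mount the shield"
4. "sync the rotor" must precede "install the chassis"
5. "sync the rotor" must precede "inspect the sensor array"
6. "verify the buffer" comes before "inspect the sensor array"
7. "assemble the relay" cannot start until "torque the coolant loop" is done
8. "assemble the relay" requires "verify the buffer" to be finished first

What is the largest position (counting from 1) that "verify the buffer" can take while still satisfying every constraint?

The operations that are forced after "verify the buffer", directly or by a chain of constraints, are "assemble the relay", "inspect the sensor array", "mount the shield". That's 3 operations.
So at least 3 operations follow "verify the buffer", putting "verify the buffer" no later than position 4. That position is achievable by scheduling everything else first.

4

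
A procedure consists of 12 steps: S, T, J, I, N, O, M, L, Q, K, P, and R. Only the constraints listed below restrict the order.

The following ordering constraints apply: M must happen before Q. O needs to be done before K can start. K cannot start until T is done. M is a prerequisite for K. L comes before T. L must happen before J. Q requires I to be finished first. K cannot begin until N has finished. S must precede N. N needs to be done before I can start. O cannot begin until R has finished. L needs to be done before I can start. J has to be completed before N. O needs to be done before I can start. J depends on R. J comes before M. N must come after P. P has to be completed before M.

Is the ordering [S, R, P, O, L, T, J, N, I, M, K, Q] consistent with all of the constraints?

Checking each listed constraint against this order: for instance, O is in position 4 and K in position 11, so that constraint holds — and the remaining constraints check out the same way.

Yes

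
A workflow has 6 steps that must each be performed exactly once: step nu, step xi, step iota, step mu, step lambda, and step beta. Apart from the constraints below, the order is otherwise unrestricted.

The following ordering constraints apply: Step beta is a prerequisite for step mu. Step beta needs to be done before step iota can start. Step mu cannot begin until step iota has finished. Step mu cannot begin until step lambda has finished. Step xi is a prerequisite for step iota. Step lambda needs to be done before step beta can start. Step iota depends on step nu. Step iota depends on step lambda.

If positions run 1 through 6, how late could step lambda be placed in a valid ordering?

Following every chain forward from step lambda, the steps that must come later are step iota, step mu, step beta — 3 of them.
So at least 3 steps follow step lambda, putting step lambda no later than position 3. That position is achievable by scheduling everything else first.

3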